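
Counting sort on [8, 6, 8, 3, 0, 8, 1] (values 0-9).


Input: [8, 6, 8, 3, 0, 8, 1]
Counts: [1, 1, 0, 1, 0, 0, 1, 0, 3, 0]

Sorted: [0, 1, 3, 6, 8, 8, 8]


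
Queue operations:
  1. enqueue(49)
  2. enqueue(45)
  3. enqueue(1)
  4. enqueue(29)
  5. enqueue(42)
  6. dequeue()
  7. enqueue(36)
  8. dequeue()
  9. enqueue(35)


enqueue(49) -> [49]
enqueue(45) -> [49, 45]
enqueue(1) -> [49, 45, 1]
enqueue(29) -> [49, 45, 1, 29]
enqueue(42) -> [49, 45, 1, 29, 42]
dequeue()->49, [45, 1, 29, 42]
enqueue(36) -> [45, 1, 29, 42, 36]
dequeue()->45, [1, 29, 42, 36]
enqueue(35) -> [1, 29, 42, 36, 35]

Final queue: [1, 29, 42, 36, 35]


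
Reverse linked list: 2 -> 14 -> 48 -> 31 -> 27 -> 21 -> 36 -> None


Step 1: curr=2, set curr.next=prev(None) | reversed so far: 2
Step 2: curr=14, set curr.next=prev(2) | reversed so far: 14 -> 2
Step 3: curr=48, set curr.next=prev(14) | reversed so far: 48 -> 14 -> 2
Step 4: curr=31, set curr.next=prev(48) | reversed so far: 31 -> 48 -> 14 -> 2
Step 5: curr=27, set curr.next=prev(31) | reversed so far: 27 -> 31 -> 48 -> 14 -> 2
Step 6: curr=21, set curr.next=prev(27) | reversed so far: 21 -> 27 -> 31 -> 48 -> 14 -> 2
Step 7: curr=36, set curr.next=prev(21) | reversed so far: 36 -> 21 -> 27 -> 31 -> 48 -> 14 -> 2

36 -> 21 -> 27 -> 31 -> 48 -> 14 -> 2 -> None


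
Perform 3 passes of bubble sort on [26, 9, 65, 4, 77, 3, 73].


Initial: [26, 9, 65, 4, 77, 3, 73]
Pass 1: [9, 26, 4, 65, 3, 73, 77] (4 swaps)
Pass 2: [9, 4, 26, 3, 65, 73, 77] (2 swaps)
Pass 3: [4, 9, 3, 26, 65, 73, 77] (2 swaps)

After 3 passes: [4, 9, 3, 26, 65, 73, 77]


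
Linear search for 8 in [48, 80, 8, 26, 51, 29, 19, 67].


i=0: 48!=8
i=1: 80!=8
i=2: 8==8 found!

Found at 2, 3 comps


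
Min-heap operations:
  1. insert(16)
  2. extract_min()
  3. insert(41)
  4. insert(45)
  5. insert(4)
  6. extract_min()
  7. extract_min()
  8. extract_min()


insert(16) -> [16]
extract_min()->16, []
insert(41) -> [41]
insert(45) -> [41, 45]
insert(4) -> [4, 45, 41]
extract_min()->4, [41, 45]
extract_min()->41, [45]
extract_min()->45, []

Final heap: []


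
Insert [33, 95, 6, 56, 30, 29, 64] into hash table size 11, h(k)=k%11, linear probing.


Insert 33: h=0 -> slot 0
Insert 95: h=7 -> slot 7
Insert 6: h=6 -> slot 6
Insert 56: h=1 -> slot 1
Insert 30: h=8 -> slot 8
Insert 29: h=7, 2 probes -> slot 9
Insert 64: h=9, 1 probes -> slot 10

Table: [33, 56, None, None, None, None, 6, 95, 30, 29, 64]


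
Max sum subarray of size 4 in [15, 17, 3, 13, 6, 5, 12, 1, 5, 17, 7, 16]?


[0:4]: 48
[1:5]: 39
[2:6]: 27
[3:7]: 36
[4:8]: 24
[5:9]: 23
[6:10]: 35
[7:11]: 30
[8:12]: 45

Max: 48 at [0:4]


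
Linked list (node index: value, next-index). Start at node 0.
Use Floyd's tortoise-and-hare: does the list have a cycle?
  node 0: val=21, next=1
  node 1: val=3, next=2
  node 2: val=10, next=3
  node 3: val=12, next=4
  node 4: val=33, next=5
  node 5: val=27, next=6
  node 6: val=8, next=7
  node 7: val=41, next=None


Floyd's tortoise (slow, +1) and hare (fast, +2):
  init: slow=0, fast=0
  step 1: slow=1, fast=2
  step 2: slow=2, fast=4
  step 3: slow=3, fast=6
  step 4: fast 6->7->None, no cycle

Cycle: no


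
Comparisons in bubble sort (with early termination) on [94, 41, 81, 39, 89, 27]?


Algorithm: bubble sort (with early termination)
Input: [94, 41, 81, 39, 89, 27]
Sorted: [27, 39, 41, 81, 89, 94]

15


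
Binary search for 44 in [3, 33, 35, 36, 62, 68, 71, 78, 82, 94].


Step 1: lo=0, hi=9, mid=4, val=62
Step 2: lo=0, hi=3, mid=1, val=33
Step 3: lo=2, hi=3, mid=2, val=35
Step 4: lo=3, hi=3, mid=3, val=36

Not found


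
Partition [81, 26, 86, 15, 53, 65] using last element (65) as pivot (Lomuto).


Pivot: 65
  26 <= 65: swap -> [26, 81, 86, 15, 53, 65]
  15 <= 65: swap -> [26, 15, 86, 81, 53, 65]
  53 <= 65: swap -> [26, 15, 53, 81, 86, 65]
Place pivot at 3: [26, 15, 53, 65, 86, 81]

Partitioned: [26, 15, 53, 65, 86, 81]


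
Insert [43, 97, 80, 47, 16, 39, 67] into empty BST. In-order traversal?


Insert 43: root
Insert 97: R from 43
Insert 80: R from 43 -> L from 97
Insert 47: R from 43 -> L from 97 -> L from 80
Insert 16: L from 43
Insert 39: L from 43 -> R from 16
Insert 67: R from 43 -> L from 97 -> L from 80 -> R from 47

In-order: [16, 39, 43, 47, 67, 80, 97]


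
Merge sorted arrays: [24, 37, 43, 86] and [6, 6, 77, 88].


Take 6 from B
Take 6 from B
Take 24 from A
Take 37 from A
Take 43 from A
Take 77 from B
Take 86 from A

Merged: [6, 6, 24, 37, 43, 77, 86, 88]


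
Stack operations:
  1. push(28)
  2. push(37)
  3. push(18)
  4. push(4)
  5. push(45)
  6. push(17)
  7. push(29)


push(28) -> [28]
push(37) -> [28, 37]
push(18) -> [28, 37, 18]
push(4) -> [28, 37, 18, 4]
push(45) -> [28, 37, 18, 4, 45]
push(17) -> [28, 37, 18, 4, 45, 17]
push(29) -> [28, 37, 18, 4, 45, 17, 29]

Final stack: [28, 37, 18, 4, 45, 17, 29]


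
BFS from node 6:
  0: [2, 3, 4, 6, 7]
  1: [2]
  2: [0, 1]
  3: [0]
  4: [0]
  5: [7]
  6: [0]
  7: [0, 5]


Visit 6, enqueue [0]
Visit 0, enqueue [2, 3, 4, 7]
Visit 2, enqueue [1]
Visit 3, enqueue []
Visit 4, enqueue []
Visit 7, enqueue [5]
Visit 1, enqueue []
Visit 5, enqueue []

BFS order: [6, 0, 2, 3, 4, 7, 1, 5]


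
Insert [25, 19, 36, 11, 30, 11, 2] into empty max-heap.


Insert 25: [25]
Insert 19: [25, 19]
Insert 36: [36, 19, 25]
Insert 11: [36, 19, 25, 11]
Insert 30: [36, 30, 25, 11, 19]
Insert 11: [36, 30, 25, 11, 19, 11]
Insert 2: [36, 30, 25, 11, 19, 11, 2]

Final heap: [36, 30, 25, 11, 19, 11, 2]


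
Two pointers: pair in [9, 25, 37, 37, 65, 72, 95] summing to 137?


lo=0(9)+hi=6(95)=104
lo=1(25)+hi=6(95)=120
lo=2(37)+hi=6(95)=132
lo=3(37)+hi=6(95)=132
lo=4(65)+hi=6(95)=160
lo=4(65)+hi=5(72)=137

Yes: 65+72=137


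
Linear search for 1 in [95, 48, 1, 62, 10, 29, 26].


i=0: 95!=1
i=1: 48!=1
i=2: 1==1 found!

Found at 2, 3 comps


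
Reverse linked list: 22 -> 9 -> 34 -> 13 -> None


Step 1: curr=22, set curr.next=prev(None) | reversed so far: 22
Step 2: curr=9, set curr.next=prev(22) | reversed so far: 9 -> 22
Step 3: curr=34, set curr.next=prev(9) | reversed so far: 34 -> 9 -> 22
Step 4: curr=13, set curr.next=prev(34) | reversed so far: 13 -> 34 -> 9 -> 22

13 -> 34 -> 9 -> 22 -> None


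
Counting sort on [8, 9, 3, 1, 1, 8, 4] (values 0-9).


Input: [8, 9, 3, 1, 1, 8, 4]
Counts: [0, 2, 0, 1, 1, 0, 0, 0, 2, 1]

Sorted: [1, 1, 3, 4, 8, 8, 9]


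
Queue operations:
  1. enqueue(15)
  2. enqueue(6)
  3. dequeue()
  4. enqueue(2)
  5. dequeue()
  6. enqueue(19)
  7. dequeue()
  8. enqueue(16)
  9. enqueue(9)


enqueue(15) -> [15]
enqueue(6) -> [15, 6]
dequeue()->15, [6]
enqueue(2) -> [6, 2]
dequeue()->6, [2]
enqueue(19) -> [2, 19]
dequeue()->2, [19]
enqueue(16) -> [19, 16]
enqueue(9) -> [19, 16, 9]

Final queue: [19, 16, 9]


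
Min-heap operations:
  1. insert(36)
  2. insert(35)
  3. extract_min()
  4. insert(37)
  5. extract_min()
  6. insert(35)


insert(36) -> [36]
insert(35) -> [35, 36]
extract_min()->35, [36]
insert(37) -> [36, 37]
extract_min()->36, [37]
insert(35) -> [35, 37]

Final heap: [35, 37]


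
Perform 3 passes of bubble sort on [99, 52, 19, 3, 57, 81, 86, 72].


Initial: [99, 52, 19, 3, 57, 81, 86, 72]
Pass 1: [52, 19, 3, 57, 81, 86, 72, 99] (7 swaps)
Pass 2: [19, 3, 52, 57, 81, 72, 86, 99] (3 swaps)
Pass 3: [3, 19, 52, 57, 72, 81, 86, 99] (2 swaps)

After 3 passes: [3, 19, 52, 57, 72, 81, 86, 99]


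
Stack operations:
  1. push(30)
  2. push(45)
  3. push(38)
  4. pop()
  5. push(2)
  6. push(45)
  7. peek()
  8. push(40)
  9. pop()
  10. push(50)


push(30) -> [30]
push(45) -> [30, 45]
push(38) -> [30, 45, 38]
pop()->38, [30, 45]
push(2) -> [30, 45, 2]
push(45) -> [30, 45, 2, 45]
peek()->45
push(40) -> [30, 45, 2, 45, 40]
pop()->40, [30, 45, 2, 45]
push(50) -> [30, 45, 2, 45, 50]

Final stack: [30, 45, 2, 45, 50]


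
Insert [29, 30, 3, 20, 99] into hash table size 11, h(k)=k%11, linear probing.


Insert 29: h=7 -> slot 7
Insert 30: h=8 -> slot 8
Insert 3: h=3 -> slot 3
Insert 20: h=9 -> slot 9
Insert 99: h=0 -> slot 0

Table: [99, None, None, 3, None, None, None, 29, 30, 20, None]


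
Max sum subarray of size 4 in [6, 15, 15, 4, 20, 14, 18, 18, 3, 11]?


[0:4]: 40
[1:5]: 54
[2:6]: 53
[3:7]: 56
[4:8]: 70
[5:9]: 53
[6:10]: 50

Max: 70 at [4:8]


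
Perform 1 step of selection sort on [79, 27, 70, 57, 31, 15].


Initial: [79, 27, 70, 57, 31, 15]
Step 1: min=15 at 5
  Swap: [15, 27, 70, 57, 31, 79]

After 1 step: [15, 27, 70, 57, 31, 79]


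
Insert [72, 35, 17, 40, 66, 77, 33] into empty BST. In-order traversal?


Insert 72: root
Insert 35: L from 72
Insert 17: L from 72 -> L from 35
Insert 40: L from 72 -> R from 35
Insert 66: L from 72 -> R from 35 -> R from 40
Insert 77: R from 72
Insert 33: L from 72 -> L from 35 -> R from 17

In-order: [17, 33, 35, 40, 66, 72, 77]


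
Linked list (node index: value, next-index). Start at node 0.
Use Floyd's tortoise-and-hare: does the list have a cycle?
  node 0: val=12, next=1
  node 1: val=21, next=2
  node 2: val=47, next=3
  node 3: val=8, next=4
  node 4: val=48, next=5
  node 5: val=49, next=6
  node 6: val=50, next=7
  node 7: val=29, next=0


Floyd's tortoise (slow, +1) and hare (fast, +2):
  init: slow=0, fast=0
  step 1: slow=1, fast=2
  step 2: slow=2, fast=4
  step 3: slow=3, fast=6
  step 4: slow=4, fast=0
  step 5: slow=5, fast=2
  step 6: slow=6, fast=4
  step 7: slow=7, fast=6
  step 8: slow=0, fast=0
  slow == fast at node 0: cycle detected

Cycle: yes


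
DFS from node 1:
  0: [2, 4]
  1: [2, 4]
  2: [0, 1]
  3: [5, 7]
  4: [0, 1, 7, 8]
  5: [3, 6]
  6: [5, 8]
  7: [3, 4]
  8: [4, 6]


Visit 1, push [4, 2]
Visit 2, push [0]
Visit 0, push [4]
Visit 4, push [8, 7]
Visit 7, push [3]
Visit 3, push [5]
Visit 5, push [6]
Visit 6, push [8]
Visit 8, push []

DFS order: [1, 2, 0, 4, 7, 3, 5, 6, 8]


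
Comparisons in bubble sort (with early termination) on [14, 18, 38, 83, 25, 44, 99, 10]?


Algorithm: bubble sort (with early termination)
Input: [14, 18, 38, 83, 25, 44, 99, 10]
Sorted: [10, 14, 18, 25, 38, 44, 83, 99]

28


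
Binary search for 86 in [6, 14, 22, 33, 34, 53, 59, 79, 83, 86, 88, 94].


Step 1: lo=0, hi=11, mid=5, val=53
Step 2: lo=6, hi=11, mid=8, val=83
Step 3: lo=9, hi=11, mid=10, val=88
Step 4: lo=9, hi=9, mid=9, val=86

Found at index 9


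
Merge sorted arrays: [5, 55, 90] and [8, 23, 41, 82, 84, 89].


Take 5 from A
Take 8 from B
Take 23 from B
Take 41 from B
Take 55 from A
Take 82 from B
Take 84 from B
Take 89 from B

Merged: [5, 8, 23, 41, 55, 82, 84, 89, 90]


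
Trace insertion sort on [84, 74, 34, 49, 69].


Initial: [84, 74, 34, 49, 69]
Insert 74: [74, 84, 34, 49, 69]
Insert 34: [34, 74, 84, 49, 69]
Insert 49: [34, 49, 74, 84, 69]
Insert 69: [34, 49, 69, 74, 84]

Sorted: [34, 49, 69, 74, 84]


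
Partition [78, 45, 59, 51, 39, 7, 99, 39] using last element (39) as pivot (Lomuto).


Pivot: 39
  39 <= 39: swap -> [39, 45, 59, 51, 78, 7, 99, 39]
  7 <= 39: swap -> [39, 7, 59, 51, 78, 45, 99, 39]
Place pivot at 2: [39, 7, 39, 51, 78, 45, 99, 59]

Partitioned: [39, 7, 39, 51, 78, 45, 99, 59]


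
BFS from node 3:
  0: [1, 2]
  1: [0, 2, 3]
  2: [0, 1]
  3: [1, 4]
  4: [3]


Visit 3, enqueue [1, 4]
Visit 1, enqueue [0, 2]
Visit 4, enqueue []
Visit 0, enqueue []
Visit 2, enqueue []

BFS order: [3, 1, 4, 0, 2]


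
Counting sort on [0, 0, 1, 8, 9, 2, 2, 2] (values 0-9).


Input: [0, 0, 1, 8, 9, 2, 2, 2]
Counts: [2, 1, 3, 0, 0, 0, 0, 0, 1, 1]

Sorted: [0, 0, 1, 2, 2, 2, 8, 9]


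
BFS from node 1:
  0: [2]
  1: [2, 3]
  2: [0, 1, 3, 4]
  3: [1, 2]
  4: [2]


Visit 1, enqueue [2, 3]
Visit 2, enqueue [0, 4]
Visit 3, enqueue []
Visit 0, enqueue []
Visit 4, enqueue []

BFS order: [1, 2, 3, 0, 4]


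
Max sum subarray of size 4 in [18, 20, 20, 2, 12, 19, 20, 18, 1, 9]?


[0:4]: 60
[1:5]: 54
[2:6]: 53
[3:7]: 53
[4:8]: 69
[5:9]: 58
[6:10]: 48

Max: 69 at [4:8]


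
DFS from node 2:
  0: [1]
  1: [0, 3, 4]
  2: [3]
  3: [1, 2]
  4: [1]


Visit 2, push [3]
Visit 3, push [1]
Visit 1, push [4, 0]
Visit 0, push []
Visit 4, push []

DFS order: [2, 3, 1, 0, 4]


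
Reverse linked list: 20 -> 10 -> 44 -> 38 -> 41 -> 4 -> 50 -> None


Step 1: curr=20, set curr.next=prev(None) | reversed so far: 20
Step 2: curr=10, set curr.next=prev(20) | reversed so far: 10 -> 20
Step 3: curr=44, set curr.next=prev(10) | reversed so far: 44 -> 10 -> 20
Step 4: curr=38, set curr.next=prev(44) | reversed so far: 38 -> 44 -> 10 -> 20
Step 5: curr=41, set curr.next=prev(38) | reversed so far: 41 -> 38 -> 44 -> 10 -> 20
Step 6: curr=4, set curr.next=prev(41) | reversed so far: 4 -> 41 -> 38 -> 44 -> 10 -> 20
Step 7: curr=50, set curr.next=prev(4) | reversed so far: 50 -> 4 -> 41 -> 38 -> 44 -> 10 -> 20

50 -> 4 -> 41 -> 38 -> 44 -> 10 -> 20 -> None


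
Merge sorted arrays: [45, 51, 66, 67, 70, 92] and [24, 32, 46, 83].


Take 24 from B
Take 32 from B
Take 45 from A
Take 46 from B
Take 51 from A
Take 66 from A
Take 67 from A
Take 70 from A
Take 83 from B

Merged: [24, 32, 45, 46, 51, 66, 67, 70, 83, 92]


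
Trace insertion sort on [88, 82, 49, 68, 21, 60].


Initial: [88, 82, 49, 68, 21, 60]
Insert 82: [82, 88, 49, 68, 21, 60]
Insert 49: [49, 82, 88, 68, 21, 60]
Insert 68: [49, 68, 82, 88, 21, 60]
Insert 21: [21, 49, 68, 82, 88, 60]
Insert 60: [21, 49, 60, 68, 82, 88]

Sorted: [21, 49, 60, 68, 82, 88]


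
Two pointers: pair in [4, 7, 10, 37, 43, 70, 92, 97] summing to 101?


lo=0(4)+hi=7(97)=101

Yes: 4+97=101


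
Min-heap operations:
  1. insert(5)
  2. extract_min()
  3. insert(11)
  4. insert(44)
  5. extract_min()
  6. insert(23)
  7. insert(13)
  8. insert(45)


insert(5) -> [5]
extract_min()->5, []
insert(11) -> [11]
insert(44) -> [11, 44]
extract_min()->11, [44]
insert(23) -> [23, 44]
insert(13) -> [13, 44, 23]
insert(45) -> [13, 44, 23, 45]

Final heap: [13, 44, 23, 45]


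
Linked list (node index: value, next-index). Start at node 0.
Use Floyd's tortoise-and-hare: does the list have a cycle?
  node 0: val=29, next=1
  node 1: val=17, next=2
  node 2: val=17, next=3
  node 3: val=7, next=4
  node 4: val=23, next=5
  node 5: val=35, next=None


Floyd's tortoise (slow, +1) and hare (fast, +2):
  init: slow=0, fast=0
  step 1: slow=1, fast=2
  step 2: slow=2, fast=4
  step 3: fast 4->5->None, no cycle

Cycle: no


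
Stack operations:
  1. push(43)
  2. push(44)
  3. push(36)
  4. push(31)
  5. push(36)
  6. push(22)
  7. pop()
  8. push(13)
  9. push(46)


push(43) -> [43]
push(44) -> [43, 44]
push(36) -> [43, 44, 36]
push(31) -> [43, 44, 36, 31]
push(36) -> [43, 44, 36, 31, 36]
push(22) -> [43, 44, 36, 31, 36, 22]
pop()->22, [43, 44, 36, 31, 36]
push(13) -> [43, 44, 36, 31, 36, 13]
push(46) -> [43, 44, 36, 31, 36, 13, 46]

Final stack: [43, 44, 36, 31, 36, 13, 46]


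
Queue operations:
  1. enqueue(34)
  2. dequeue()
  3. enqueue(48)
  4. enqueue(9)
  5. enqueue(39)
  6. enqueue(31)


enqueue(34) -> [34]
dequeue()->34, []
enqueue(48) -> [48]
enqueue(9) -> [48, 9]
enqueue(39) -> [48, 9, 39]
enqueue(31) -> [48, 9, 39, 31]

Final queue: [48, 9, 39, 31]


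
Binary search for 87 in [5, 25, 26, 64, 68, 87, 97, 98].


Step 1: lo=0, hi=7, mid=3, val=64
Step 2: lo=4, hi=7, mid=5, val=87

Found at index 5


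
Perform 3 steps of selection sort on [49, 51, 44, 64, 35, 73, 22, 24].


Initial: [49, 51, 44, 64, 35, 73, 22, 24]
Step 1: min=22 at 6
  Swap: [22, 51, 44, 64, 35, 73, 49, 24]
Step 2: min=24 at 7
  Swap: [22, 24, 44, 64, 35, 73, 49, 51]
Step 3: min=35 at 4
  Swap: [22, 24, 35, 64, 44, 73, 49, 51]

After 3 steps: [22, 24, 35, 64, 44, 73, 49, 51]


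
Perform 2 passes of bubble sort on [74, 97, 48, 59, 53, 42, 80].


Initial: [74, 97, 48, 59, 53, 42, 80]
Pass 1: [74, 48, 59, 53, 42, 80, 97] (5 swaps)
Pass 2: [48, 59, 53, 42, 74, 80, 97] (4 swaps)

After 2 passes: [48, 59, 53, 42, 74, 80, 97]


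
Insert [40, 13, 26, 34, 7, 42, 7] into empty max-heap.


Insert 40: [40]
Insert 13: [40, 13]
Insert 26: [40, 13, 26]
Insert 34: [40, 34, 26, 13]
Insert 7: [40, 34, 26, 13, 7]
Insert 42: [42, 34, 40, 13, 7, 26]
Insert 7: [42, 34, 40, 13, 7, 26, 7]

Final heap: [42, 34, 40, 13, 7, 26, 7]


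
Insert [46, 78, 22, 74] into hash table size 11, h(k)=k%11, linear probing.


Insert 46: h=2 -> slot 2
Insert 78: h=1 -> slot 1
Insert 22: h=0 -> slot 0
Insert 74: h=8 -> slot 8

Table: [22, 78, 46, None, None, None, None, None, 74, None, None]


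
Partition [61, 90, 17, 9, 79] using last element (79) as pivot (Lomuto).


Pivot: 79
  61 <= 79: advance i (no swap)
  17 <= 79: swap -> [61, 17, 90, 9, 79]
  9 <= 79: swap -> [61, 17, 9, 90, 79]
Place pivot at 3: [61, 17, 9, 79, 90]

Partitioned: [61, 17, 9, 79, 90]


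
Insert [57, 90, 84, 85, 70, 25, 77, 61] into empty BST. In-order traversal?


Insert 57: root
Insert 90: R from 57
Insert 84: R from 57 -> L from 90
Insert 85: R from 57 -> L from 90 -> R from 84
Insert 70: R from 57 -> L from 90 -> L from 84
Insert 25: L from 57
Insert 77: R from 57 -> L from 90 -> L from 84 -> R from 70
Insert 61: R from 57 -> L from 90 -> L from 84 -> L from 70

In-order: [25, 57, 61, 70, 77, 84, 85, 90]


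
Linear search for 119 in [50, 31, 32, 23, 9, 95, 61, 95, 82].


i=0: 50!=119
i=1: 31!=119
i=2: 32!=119
i=3: 23!=119
i=4: 9!=119
i=5: 95!=119
i=6: 61!=119
i=7: 95!=119
i=8: 82!=119

Not found, 9 comps


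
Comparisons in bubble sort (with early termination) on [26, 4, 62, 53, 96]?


Algorithm: bubble sort (with early termination)
Input: [26, 4, 62, 53, 96]
Sorted: [4, 26, 53, 62, 96]

7


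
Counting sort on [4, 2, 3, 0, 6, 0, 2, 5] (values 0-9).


Input: [4, 2, 3, 0, 6, 0, 2, 5]
Counts: [2, 0, 2, 1, 1, 1, 1, 0, 0, 0]

Sorted: [0, 0, 2, 2, 3, 4, 5, 6]


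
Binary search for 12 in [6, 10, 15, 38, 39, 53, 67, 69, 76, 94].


Step 1: lo=0, hi=9, mid=4, val=39
Step 2: lo=0, hi=3, mid=1, val=10
Step 3: lo=2, hi=3, mid=2, val=15

Not found


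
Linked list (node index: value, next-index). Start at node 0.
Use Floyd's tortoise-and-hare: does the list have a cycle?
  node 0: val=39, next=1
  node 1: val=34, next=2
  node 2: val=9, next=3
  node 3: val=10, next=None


Floyd's tortoise (slow, +1) and hare (fast, +2):
  init: slow=0, fast=0
  step 1: slow=1, fast=2
  step 2: fast 2->3->None, no cycle

Cycle: no


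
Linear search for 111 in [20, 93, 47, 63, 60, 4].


i=0: 20!=111
i=1: 93!=111
i=2: 47!=111
i=3: 63!=111
i=4: 60!=111
i=5: 4!=111

Not found, 6 comps


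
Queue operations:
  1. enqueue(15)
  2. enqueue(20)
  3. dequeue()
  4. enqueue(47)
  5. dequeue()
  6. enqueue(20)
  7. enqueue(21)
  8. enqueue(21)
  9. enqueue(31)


enqueue(15) -> [15]
enqueue(20) -> [15, 20]
dequeue()->15, [20]
enqueue(47) -> [20, 47]
dequeue()->20, [47]
enqueue(20) -> [47, 20]
enqueue(21) -> [47, 20, 21]
enqueue(21) -> [47, 20, 21, 21]
enqueue(31) -> [47, 20, 21, 21, 31]

Final queue: [47, 20, 21, 21, 31]


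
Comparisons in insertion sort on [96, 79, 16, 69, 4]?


Algorithm: insertion sort
Input: [96, 79, 16, 69, 4]
Sorted: [4, 16, 69, 79, 96]

10


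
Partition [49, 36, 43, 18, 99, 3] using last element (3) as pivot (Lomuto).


Pivot: 3
Place pivot at 0: [3, 36, 43, 18, 99, 49]

Partitioned: [3, 36, 43, 18, 99, 49]


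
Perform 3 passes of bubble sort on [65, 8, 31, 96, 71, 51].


Initial: [65, 8, 31, 96, 71, 51]
Pass 1: [8, 31, 65, 71, 51, 96] (4 swaps)
Pass 2: [8, 31, 65, 51, 71, 96] (1 swaps)
Pass 3: [8, 31, 51, 65, 71, 96] (1 swaps)

After 3 passes: [8, 31, 51, 65, 71, 96]


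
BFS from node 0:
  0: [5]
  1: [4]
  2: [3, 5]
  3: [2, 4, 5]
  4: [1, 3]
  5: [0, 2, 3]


Visit 0, enqueue [5]
Visit 5, enqueue [2, 3]
Visit 2, enqueue []
Visit 3, enqueue [4]
Visit 4, enqueue [1]
Visit 1, enqueue []

BFS order: [0, 5, 2, 3, 4, 1]


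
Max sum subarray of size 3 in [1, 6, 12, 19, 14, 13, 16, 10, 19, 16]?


[0:3]: 19
[1:4]: 37
[2:5]: 45
[3:6]: 46
[4:7]: 43
[5:8]: 39
[6:9]: 45
[7:10]: 45

Max: 46 at [3:6]


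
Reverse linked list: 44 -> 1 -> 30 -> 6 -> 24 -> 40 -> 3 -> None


Step 1: curr=44, set curr.next=prev(None) | reversed so far: 44
Step 2: curr=1, set curr.next=prev(44) | reversed so far: 1 -> 44
Step 3: curr=30, set curr.next=prev(1) | reversed so far: 30 -> 1 -> 44
Step 4: curr=6, set curr.next=prev(30) | reversed so far: 6 -> 30 -> 1 -> 44
Step 5: curr=24, set curr.next=prev(6) | reversed so far: 24 -> 6 -> 30 -> 1 -> 44
Step 6: curr=40, set curr.next=prev(24) | reversed so far: 40 -> 24 -> 6 -> 30 -> 1 -> 44
Step 7: curr=3, set curr.next=prev(40) | reversed so far: 3 -> 40 -> 24 -> 6 -> 30 -> 1 -> 44

3 -> 40 -> 24 -> 6 -> 30 -> 1 -> 44 -> None


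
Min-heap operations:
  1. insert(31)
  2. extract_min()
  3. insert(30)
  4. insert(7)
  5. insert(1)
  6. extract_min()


insert(31) -> [31]
extract_min()->31, []
insert(30) -> [30]
insert(7) -> [7, 30]
insert(1) -> [1, 30, 7]
extract_min()->1, [7, 30]

Final heap: [7, 30]


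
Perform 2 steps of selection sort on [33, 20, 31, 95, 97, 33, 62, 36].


Initial: [33, 20, 31, 95, 97, 33, 62, 36]
Step 1: min=20 at 1
  Swap: [20, 33, 31, 95, 97, 33, 62, 36]
Step 2: min=31 at 2
  Swap: [20, 31, 33, 95, 97, 33, 62, 36]

After 2 steps: [20, 31, 33, 95, 97, 33, 62, 36]


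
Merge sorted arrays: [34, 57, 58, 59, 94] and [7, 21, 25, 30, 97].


Take 7 from B
Take 21 from B
Take 25 from B
Take 30 from B
Take 34 from A
Take 57 from A
Take 58 from A
Take 59 from A
Take 94 from A

Merged: [7, 21, 25, 30, 34, 57, 58, 59, 94, 97]


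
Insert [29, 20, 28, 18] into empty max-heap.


Insert 29: [29]
Insert 20: [29, 20]
Insert 28: [29, 20, 28]
Insert 18: [29, 20, 28, 18]

Final heap: [29, 20, 28, 18]


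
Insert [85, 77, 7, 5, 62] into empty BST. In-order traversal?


Insert 85: root
Insert 77: L from 85
Insert 7: L from 85 -> L from 77
Insert 5: L from 85 -> L from 77 -> L from 7
Insert 62: L from 85 -> L from 77 -> R from 7

In-order: [5, 7, 62, 77, 85]


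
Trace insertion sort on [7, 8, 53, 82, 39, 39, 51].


Initial: [7, 8, 53, 82, 39, 39, 51]
Insert 8: [7, 8, 53, 82, 39, 39, 51]
Insert 53: [7, 8, 53, 82, 39, 39, 51]
Insert 82: [7, 8, 53, 82, 39, 39, 51]
Insert 39: [7, 8, 39, 53, 82, 39, 51]
Insert 39: [7, 8, 39, 39, 53, 82, 51]
Insert 51: [7, 8, 39, 39, 51, 53, 82]

Sorted: [7, 8, 39, 39, 51, 53, 82]


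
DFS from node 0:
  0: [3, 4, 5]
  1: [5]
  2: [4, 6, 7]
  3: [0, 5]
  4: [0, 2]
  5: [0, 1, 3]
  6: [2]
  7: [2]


Visit 0, push [5, 4, 3]
Visit 3, push [5]
Visit 5, push [1]
Visit 1, push []
Visit 4, push [2]
Visit 2, push [7, 6]
Visit 6, push []
Visit 7, push []

DFS order: [0, 3, 5, 1, 4, 2, 6, 7]


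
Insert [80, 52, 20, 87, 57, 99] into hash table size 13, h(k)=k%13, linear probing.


Insert 80: h=2 -> slot 2
Insert 52: h=0 -> slot 0
Insert 20: h=7 -> slot 7
Insert 87: h=9 -> slot 9
Insert 57: h=5 -> slot 5
Insert 99: h=8 -> slot 8

Table: [52, None, 80, None, None, 57, None, 20, 99, 87, None, None, None]


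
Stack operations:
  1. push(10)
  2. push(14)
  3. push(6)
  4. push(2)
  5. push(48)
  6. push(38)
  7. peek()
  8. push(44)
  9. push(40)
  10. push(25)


push(10) -> [10]
push(14) -> [10, 14]
push(6) -> [10, 14, 6]
push(2) -> [10, 14, 6, 2]
push(48) -> [10, 14, 6, 2, 48]
push(38) -> [10, 14, 6, 2, 48, 38]
peek()->38
push(44) -> [10, 14, 6, 2, 48, 38, 44]
push(40) -> [10, 14, 6, 2, 48, 38, 44, 40]
push(25) -> [10, 14, 6, 2, 48, 38, 44, 40, 25]

Final stack: [10, 14, 6, 2, 48, 38, 44, 40, 25]


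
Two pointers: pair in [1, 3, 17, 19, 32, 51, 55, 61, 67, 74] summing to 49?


lo=0(1)+hi=9(74)=75
lo=0(1)+hi=8(67)=68
lo=0(1)+hi=7(61)=62
lo=0(1)+hi=6(55)=56
lo=0(1)+hi=5(51)=52
lo=0(1)+hi=4(32)=33
lo=1(3)+hi=4(32)=35
lo=2(17)+hi=4(32)=49

Yes: 17+32=49


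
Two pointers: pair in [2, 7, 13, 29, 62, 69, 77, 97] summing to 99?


lo=0(2)+hi=7(97)=99

Yes: 2+97=99


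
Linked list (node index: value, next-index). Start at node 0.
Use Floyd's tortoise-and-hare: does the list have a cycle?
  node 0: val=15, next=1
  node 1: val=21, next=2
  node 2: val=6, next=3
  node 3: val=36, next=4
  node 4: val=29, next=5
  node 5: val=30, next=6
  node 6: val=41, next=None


Floyd's tortoise (slow, +1) and hare (fast, +2):
  init: slow=0, fast=0
  step 1: slow=1, fast=2
  step 2: slow=2, fast=4
  step 3: slow=3, fast=6
  step 4: fast -> None, no cycle

Cycle: no


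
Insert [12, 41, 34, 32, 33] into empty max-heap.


Insert 12: [12]
Insert 41: [41, 12]
Insert 34: [41, 12, 34]
Insert 32: [41, 32, 34, 12]
Insert 33: [41, 33, 34, 12, 32]

Final heap: [41, 33, 34, 12, 32]


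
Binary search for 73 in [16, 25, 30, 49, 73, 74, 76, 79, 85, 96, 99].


Step 1: lo=0, hi=10, mid=5, val=74
Step 2: lo=0, hi=4, mid=2, val=30
Step 3: lo=3, hi=4, mid=3, val=49
Step 4: lo=4, hi=4, mid=4, val=73

Found at index 4


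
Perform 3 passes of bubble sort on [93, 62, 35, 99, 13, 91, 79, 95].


Initial: [93, 62, 35, 99, 13, 91, 79, 95]
Pass 1: [62, 35, 93, 13, 91, 79, 95, 99] (6 swaps)
Pass 2: [35, 62, 13, 91, 79, 93, 95, 99] (4 swaps)
Pass 3: [35, 13, 62, 79, 91, 93, 95, 99] (2 swaps)

After 3 passes: [35, 13, 62, 79, 91, 93, 95, 99]


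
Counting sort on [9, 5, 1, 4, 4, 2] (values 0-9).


Input: [9, 5, 1, 4, 4, 2]
Counts: [0, 1, 1, 0, 2, 1, 0, 0, 0, 1]

Sorted: [1, 2, 4, 4, 5, 9]


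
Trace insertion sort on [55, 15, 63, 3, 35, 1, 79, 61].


Initial: [55, 15, 63, 3, 35, 1, 79, 61]
Insert 15: [15, 55, 63, 3, 35, 1, 79, 61]
Insert 63: [15, 55, 63, 3, 35, 1, 79, 61]
Insert 3: [3, 15, 55, 63, 35, 1, 79, 61]
Insert 35: [3, 15, 35, 55, 63, 1, 79, 61]
Insert 1: [1, 3, 15, 35, 55, 63, 79, 61]
Insert 79: [1, 3, 15, 35, 55, 63, 79, 61]
Insert 61: [1, 3, 15, 35, 55, 61, 63, 79]

Sorted: [1, 3, 15, 35, 55, 61, 63, 79]


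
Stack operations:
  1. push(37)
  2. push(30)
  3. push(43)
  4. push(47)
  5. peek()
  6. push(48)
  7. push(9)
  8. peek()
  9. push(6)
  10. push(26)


push(37) -> [37]
push(30) -> [37, 30]
push(43) -> [37, 30, 43]
push(47) -> [37, 30, 43, 47]
peek()->47
push(48) -> [37, 30, 43, 47, 48]
push(9) -> [37, 30, 43, 47, 48, 9]
peek()->9
push(6) -> [37, 30, 43, 47, 48, 9, 6]
push(26) -> [37, 30, 43, 47, 48, 9, 6, 26]

Final stack: [37, 30, 43, 47, 48, 9, 6, 26]


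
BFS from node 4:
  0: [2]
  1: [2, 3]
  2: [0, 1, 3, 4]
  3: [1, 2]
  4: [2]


Visit 4, enqueue [2]
Visit 2, enqueue [0, 1, 3]
Visit 0, enqueue []
Visit 1, enqueue []
Visit 3, enqueue []

BFS order: [4, 2, 0, 1, 3]


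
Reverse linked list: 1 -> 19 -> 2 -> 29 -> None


Step 1: curr=1, set curr.next=prev(None) | reversed so far: 1
Step 2: curr=19, set curr.next=prev(1) | reversed so far: 19 -> 1
Step 3: curr=2, set curr.next=prev(19) | reversed so far: 2 -> 19 -> 1
Step 4: curr=29, set curr.next=prev(2) | reversed so far: 29 -> 2 -> 19 -> 1

29 -> 2 -> 19 -> 1 -> None


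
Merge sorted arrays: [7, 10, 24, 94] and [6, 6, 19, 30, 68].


Take 6 from B
Take 6 from B
Take 7 from A
Take 10 from A
Take 19 from B
Take 24 from A
Take 30 from B
Take 68 from B

Merged: [6, 6, 7, 10, 19, 24, 30, 68, 94]


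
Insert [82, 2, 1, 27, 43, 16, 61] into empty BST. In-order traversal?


Insert 82: root
Insert 2: L from 82
Insert 1: L from 82 -> L from 2
Insert 27: L from 82 -> R from 2
Insert 43: L from 82 -> R from 2 -> R from 27
Insert 16: L from 82 -> R from 2 -> L from 27
Insert 61: L from 82 -> R from 2 -> R from 27 -> R from 43

In-order: [1, 2, 16, 27, 43, 61, 82]


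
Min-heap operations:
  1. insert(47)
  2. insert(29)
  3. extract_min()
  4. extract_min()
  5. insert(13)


insert(47) -> [47]
insert(29) -> [29, 47]
extract_min()->29, [47]
extract_min()->47, []
insert(13) -> [13]

Final heap: [13]


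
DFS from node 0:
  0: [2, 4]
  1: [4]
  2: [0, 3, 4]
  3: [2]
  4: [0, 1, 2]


Visit 0, push [4, 2]
Visit 2, push [4, 3]
Visit 3, push []
Visit 4, push [1]
Visit 1, push []

DFS order: [0, 2, 3, 4, 1]


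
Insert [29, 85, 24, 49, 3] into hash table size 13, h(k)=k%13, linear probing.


Insert 29: h=3 -> slot 3
Insert 85: h=7 -> slot 7
Insert 24: h=11 -> slot 11
Insert 49: h=10 -> slot 10
Insert 3: h=3, 1 probes -> slot 4

Table: [None, None, None, 29, 3, None, None, 85, None, None, 49, 24, None]


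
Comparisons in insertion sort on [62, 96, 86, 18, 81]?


Algorithm: insertion sort
Input: [62, 96, 86, 18, 81]
Sorted: [18, 62, 81, 86, 96]

9


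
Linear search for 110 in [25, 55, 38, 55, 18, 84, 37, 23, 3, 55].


i=0: 25!=110
i=1: 55!=110
i=2: 38!=110
i=3: 55!=110
i=4: 18!=110
i=5: 84!=110
i=6: 37!=110
i=7: 23!=110
i=8: 3!=110
i=9: 55!=110

Not found, 10 comps


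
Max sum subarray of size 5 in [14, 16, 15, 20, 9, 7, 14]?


[0:5]: 74
[1:6]: 67
[2:7]: 65

Max: 74 at [0:5]


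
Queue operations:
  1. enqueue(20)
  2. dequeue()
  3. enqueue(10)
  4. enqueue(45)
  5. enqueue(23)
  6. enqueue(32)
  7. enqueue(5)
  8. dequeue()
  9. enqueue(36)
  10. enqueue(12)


enqueue(20) -> [20]
dequeue()->20, []
enqueue(10) -> [10]
enqueue(45) -> [10, 45]
enqueue(23) -> [10, 45, 23]
enqueue(32) -> [10, 45, 23, 32]
enqueue(5) -> [10, 45, 23, 32, 5]
dequeue()->10, [45, 23, 32, 5]
enqueue(36) -> [45, 23, 32, 5, 36]
enqueue(12) -> [45, 23, 32, 5, 36, 12]

Final queue: [45, 23, 32, 5, 36, 12]


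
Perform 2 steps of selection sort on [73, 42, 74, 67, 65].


Initial: [73, 42, 74, 67, 65]
Step 1: min=42 at 1
  Swap: [42, 73, 74, 67, 65]
Step 2: min=65 at 4
  Swap: [42, 65, 74, 67, 73]

After 2 steps: [42, 65, 74, 67, 73]


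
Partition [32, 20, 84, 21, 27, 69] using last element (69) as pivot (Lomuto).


Pivot: 69
  32 <= 69: advance i (no swap)
  20 <= 69: advance i (no swap)
  21 <= 69: swap -> [32, 20, 21, 84, 27, 69]
  27 <= 69: swap -> [32, 20, 21, 27, 84, 69]
Place pivot at 4: [32, 20, 21, 27, 69, 84]

Partitioned: [32, 20, 21, 27, 69, 84]


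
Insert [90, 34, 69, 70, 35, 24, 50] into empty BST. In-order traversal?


Insert 90: root
Insert 34: L from 90
Insert 69: L from 90 -> R from 34
Insert 70: L from 90 -> R from 34 -> R from 69
Insert 35: L from 90 -> R from 34 -> L from 69
Insert 24: L from 90 -> L from 34
Insert 50: L from 90 -> R from 34 -> L from 69 -> R from 35

In-order: [24, 34, 35, 50, 69, 70, 90]


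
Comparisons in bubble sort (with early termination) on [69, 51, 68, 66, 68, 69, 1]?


Algorithm: bubble sort (with early termination)
Input: [69, 51, 68, 66, 68, 69, 1]
Sorted: [1, 51, 66, 68, 68, 69, 69]

21


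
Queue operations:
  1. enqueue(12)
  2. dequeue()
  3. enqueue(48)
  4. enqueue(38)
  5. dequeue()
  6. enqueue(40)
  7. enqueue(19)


enqueue(12) -> [12]
dequeue()->12, []
enqueue(48) -> [48]
enqueue(38) -> [48, 38]
dequeue()->48, [38]
enqueue(40) -> [38, 40]
enqueue(19) -> [38, 40, 19]

Final queue: [38, 40, 19]


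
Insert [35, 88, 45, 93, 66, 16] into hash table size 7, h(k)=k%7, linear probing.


Insert 35: h=0 -> slot 0
Insert 88: h=4 -> slot 4
Insert 45: h=3 -> slot 3
Insert 93: h=2 -> slot 2
Insert 66: h=3, 2 probes -> slot 5
Insert 16: h=2, 4 probes -> slot 6

Table: [35, None, 93, 45, 88, 66, 16]


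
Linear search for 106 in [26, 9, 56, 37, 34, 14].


i=0: 26!=106
i=1: 9!=106
i=2: 56!=106
i=3: 37!=106
i=4: 34!=106
i=5: 14!=106

Not found, 6 comps


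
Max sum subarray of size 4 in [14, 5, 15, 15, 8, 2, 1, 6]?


[0:4]: 49
[1:5]: 43
[2:6]: 40
[3:7]: 26
[4:8]: 17

Max: 49 at [0:4]


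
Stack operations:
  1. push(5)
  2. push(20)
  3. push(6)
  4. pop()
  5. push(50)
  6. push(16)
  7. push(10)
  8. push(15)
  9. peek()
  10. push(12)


push(5) -> [5]
push(20) -> [5, 20]
push(6) -> [5, 20, 6]
pop()->6, [5, 20]
push(50) -> [5, 20, 50]
push(16) -> [5, 20, 50, 16]
push(10) -> [5, 20, 50, 16, 10]
push(15) -> [5, 20, 50, 16, 10, 15]
peek()->15
push(12) -> [5, 20, 50, 16, 10, 15, 12]

Final stack: [5, 20, 50, 16, 10, 15, 12]


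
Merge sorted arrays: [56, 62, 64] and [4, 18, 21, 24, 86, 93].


Take 4 from B
Take 18 from B
Take 21 from B
Take 24 from B
Take 56 from A
Take 62 from A
Take 64 from A

Merged: [4, 18, 21, 24, 56, 62, 64, 86, 93]


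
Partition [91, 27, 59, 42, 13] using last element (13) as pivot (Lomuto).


Pivot: 13
Place pivot at 0: [13, 27, 59, 42, 91]

Partitioned: [13, 27, 59, 42, 91]


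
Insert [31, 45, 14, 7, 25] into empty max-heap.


Insert 31: [31]
Insert 45: [45, 31]
Insert 14: [45, 31, 14]
Insert 7: [45, 31, 14, 7]
Insert 25: [45, 31, 14, 7, 25]

Final heap: [45, 31, 14, 7, 25]


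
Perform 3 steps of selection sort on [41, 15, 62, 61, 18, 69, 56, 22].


Initial: [41, 15, 62, 61, 18, 69, 56, 22]
Step 1: min=15 at 1
  Swap: [15, 41, 62, 61, 18, 69, 56, 22]
Step 2: min=18 at 4
  Swap: [15, 18, 62, 61, 41, 69, 56, 22]
Step 3: min=22 at 7
  Swap: [15, 18, 22, 61, 41, 69, 56, 62]

After 3 steps: [15, 18, 22, 61, 41, 69, 56, 62]


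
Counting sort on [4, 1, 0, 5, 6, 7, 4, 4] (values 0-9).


Input: [4, 1, 0, 5, 6, 7, 4, 4]
Counts: [1, 1, 0, 0, 3, 1, 1, 1, 0, 0]

Sorted: [0, 1, 4, 4, 4, 5, 6, 7]


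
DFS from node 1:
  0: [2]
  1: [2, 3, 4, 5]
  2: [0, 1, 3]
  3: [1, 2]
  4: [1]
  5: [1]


Visit 1, push [5, 4, 3, 2]
Visit 2, push [3, 0]
Visit 0, push []
Visit 3, push []
Visit 4, push []
Visit 5, push []

DFS order: [1, 2, 0, 3, 4, 5]


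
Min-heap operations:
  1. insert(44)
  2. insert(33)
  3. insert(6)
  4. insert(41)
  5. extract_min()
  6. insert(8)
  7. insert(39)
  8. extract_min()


insert(44) -> [44]
insert(33) -> [33, 44]
insert(6) -> [6, 44, 33]
insert(41) -> [6, 41, 33, 44]
extract_min()->6, [33, 41, 44]
insert(8) -> [8, 33, 44, 41]
insert(39) -> [8, 33, 44, 41, 39]
extract_min()->8, [33, 39, 44, 41]

Final heap: [33, 39, 44, 41]


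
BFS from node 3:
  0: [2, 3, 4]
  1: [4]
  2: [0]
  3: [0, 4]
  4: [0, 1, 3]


Visit 3, enqueue [0, 4]
Visit 0, enqueue [2]
Visit 4, enqueue [1]
Visit 2, enqueue []
Visit 1, enqueue []

BFS order: [3, 0, 4, 2, 1]


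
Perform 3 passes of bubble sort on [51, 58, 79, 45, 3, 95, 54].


Initial: [51, 58, 79, 45, 3, 95, 54]
Pass 1: [51, 58, 45, 3, 79, 54, 95] (3 swaps)
Pass 2: [51, 45, 3, 58, 54, 79, 95] (3 swaps)
Pass 3: [45, 3, 51, 54, 58, 79, 95] (3 swaps)

After 3 passes: [45, 3, 51, 54, 58, 79, 95]


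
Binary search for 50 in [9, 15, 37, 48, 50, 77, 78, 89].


Step 1: lo=0, hi=7, mid=3, val=48
Step 2: lo=4, hi=7, mid=5, val=77
Step 3: lo=4, hi=4, mid=4, val=50

Found at index 4


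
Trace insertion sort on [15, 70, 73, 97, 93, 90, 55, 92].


Initial: [15, 70, 73, 97, 93, 90, 55, 92]
Insert 70: [15, 70, 73, 97, 93, 90, 55, 92]
Insert 73: [15, 70, 73, 97, 93, 90, 55, 92]
Insert 97: [15, 70, 73, 97, 93, 90, 55, 92]
Insert 93: [15, 70, 73, 93, 97, 90, 55, 92]
Insert 90: [15, 70, 73, 90, 93, 97, 55, 92]
Insert 55: [15, 55, 70, 73, 90, 93, 97, 92]
Insert 92: [15, 55, 70, 73, 90, 92, 93, 97]

Sorted: [15, 55, 70, 73, 90, 92, 93, 97]


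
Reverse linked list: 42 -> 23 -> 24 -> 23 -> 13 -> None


Step 1: curr=42, set curr.next=prev(None) | reversed so far: 42
Step 2: curr=23, set curr.next=prev(42) | reversed so far: 23 -> 42
Step 3: curr=24, set curr.next=prev(23) | reversed so far: 24 -> 23 -> 42
Step 4: curr=23, set curr.next=prev(24) | reversed so far: 23 -> 24 -> 23 -> 42
Step 5: curr=13, set curr.next=prev(23) | reversed so far: 13 -> 23 -> 24 -> 23 -> 42

13 -> 23 -> 24 -> 23 -> 42 -> None


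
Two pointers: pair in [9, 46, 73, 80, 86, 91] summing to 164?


lo=0(9)+hi=5(91)=100
lo=1(46)+hi=5(91)=137
lo=2(73)+hi=5(91)=164

Yes: 73+91=164


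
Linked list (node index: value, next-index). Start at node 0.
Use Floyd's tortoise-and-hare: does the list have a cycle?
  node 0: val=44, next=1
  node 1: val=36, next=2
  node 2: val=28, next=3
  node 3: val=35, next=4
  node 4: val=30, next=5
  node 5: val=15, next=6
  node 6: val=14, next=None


Floyd's tortoise (slow, +1) and hare (fast, +2):
  init: slow=0, fast=0
  step 1: slow=1, fast=2
  step 2: slow=2, fast=4
  step 3: slow=3, fast=6
  step 4: fast -> None, no cycle

Cycle: no


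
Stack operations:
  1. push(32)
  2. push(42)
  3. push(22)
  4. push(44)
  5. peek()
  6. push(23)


push(32) -> [32]
push(42) -> [32, 42]
push(22) -> [32, 42, 22]
push(44) -> [32, 42, 22, 44]
peek()->44
push(23) -> [32, 42, 22, 44, 23]

Final stack: [32, 42, 22, 44, 23]


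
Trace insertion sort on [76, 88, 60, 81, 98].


Initial: [76, 88, 60, 81, 98]
Insert 88: [76, 88, 60, 81, 98]
Insert 60: [60, 76, 88, 81, 98]
Insert 81: [60, 76, 81, 88, 98]
Insert 98: [60, 76, 81, 88, 98]

Sorted: [60, 76, 81, 88, 98]


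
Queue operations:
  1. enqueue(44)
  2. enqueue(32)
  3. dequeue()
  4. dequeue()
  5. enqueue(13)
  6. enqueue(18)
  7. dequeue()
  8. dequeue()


enqueue(44) -> [44]
enqueue(32) -> [44, 32]
dequeue()->44, [32]
dequeue()->32, []
enqueue(13) -> [13]
enqueue(18) -> [13, 18]
dequeue()->13, [18]
dequeue()->18, []

Final queue: []


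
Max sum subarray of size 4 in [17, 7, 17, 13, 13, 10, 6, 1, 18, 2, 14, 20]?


[0:4]: 54
[1:5]: 50
[2:6]: 53
[3:7]: 42
[4:8]: 30
[5:9]: 35
[6:10]: 27
[7:11]: 35
[8:12]: 54

Max: 54 at [0:4]


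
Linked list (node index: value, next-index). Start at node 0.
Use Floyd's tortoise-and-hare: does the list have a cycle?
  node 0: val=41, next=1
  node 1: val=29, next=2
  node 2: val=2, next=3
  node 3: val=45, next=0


Floyd's tortoise (slow, +1) and hare (fast, +2):
  init: slow=0, fast=0
  step 1: slow=1, fast=2
  step 2: slow=2, fast=0
  step 3: slow=3, fast=2
  step 4: slow=0, fast=0
  slow == fast at node 0: cycle detected

Cycle: yes


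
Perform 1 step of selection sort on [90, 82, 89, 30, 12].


Initial: [90, 82, 89, 30, 12]
Step 1: min=12 at 4
  Swap: [12, 82, 89, 30, 90]

After 1 step: [12, 82, 89, 30, 90]


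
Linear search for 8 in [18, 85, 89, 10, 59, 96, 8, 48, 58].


i=0: 18!=8
i=1: 85!=8
i=2: 89!=8
i=3: 10!=8
i=4: 59!=8
i=5: 96!=8
i=6: 8==8 found!

Found at 6, 7 comps


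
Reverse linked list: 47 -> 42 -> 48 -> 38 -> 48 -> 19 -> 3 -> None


Step 1: curr=47, set curr.next=prev(None) | reversed so far: 47
Step 2: curr=42, set curr.next=prev(47) | reversed so far: 42 -> 47
Step 3: curr=48, set curr.next=prev(42) | reversed so far: 48 -> 42 -> 47
Step 4: curr=38, set curr.next=prev(48) | reversed so far: 38 -> 48 -> 42 -> 47
Step 5: curr=48, set curr.next=prev(38) | reversed so far: 48 -> 38 -> 48 -> 42 -> 47
Step 6: curr=19, set curr.next=prev(48) | reversed so far: 19 -> 48 -> 38 -> 48 -> 42 -> 47
Step 7: curr=3, set curr.next=prev(19) | reversed so far: 3 -> 19 -> 48 -> 38 -> 48 -> 42 -> 47

3 -> 19 -> 48 -> 38 -> 48 -> 42 -> 47 -> None


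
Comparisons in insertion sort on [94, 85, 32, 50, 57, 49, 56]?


Algorithm: insertion sort
Input: [94, 85, 32, 50, 57, 49, 56]
Sorted: [32, 49, 50, 56, 57, 85, 94]

18


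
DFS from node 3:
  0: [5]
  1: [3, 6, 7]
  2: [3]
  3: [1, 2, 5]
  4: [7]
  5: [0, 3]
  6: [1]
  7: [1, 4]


Visit 3, push [5, 2, 1]
Visit 1, push [7, 6]
Visit 6, push []
Visit 7, push [4]
Visit 4, push []
Visit 2, push []
Visit 5, push [0]
Visit 0, push []

DFS order: [3, 1, 6, 7, 4, 2, 5, 0]


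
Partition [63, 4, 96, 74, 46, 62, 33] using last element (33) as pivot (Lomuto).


Pivot: 33
  4 <= 33: swap -> [4, 63, 96, 74, 46, 62, 33]
Place pivot at 1: [4, 33, 96, 74, 46, 62, 63]

Partitioned: [4, 33, 96, 74, 46, 62, 63]


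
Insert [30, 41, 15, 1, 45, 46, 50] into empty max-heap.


Insert 30: [30]
Insert 41: [41, 30]
Insert 15: [41, 30, 15]
Insert 1: [41, 30, 15, 1]
Insert 45: [45, 41, 15, 1, 30]
Insert 46: [46, 41, 45, 1, 30, 15]
Insert 50: [50, 41, 46, 1, 30, 15, 45]

Final heap: [50, 41, 46, 1, 30, 15, 45]


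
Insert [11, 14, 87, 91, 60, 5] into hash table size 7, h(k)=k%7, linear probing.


Insert 11: h=4 -> slot 4
Insert 14: h=0 -> slot 0
Insert 87: h=3 -> slot 3
Insert 91: h=0, 1 probes -> slot 1
Insert 60: h=4, 1 probes -> slot 5
Insert 5: h=5, 1 probes -> slot 6

Table: [14, 91, None, 87, 11, 60, 5]


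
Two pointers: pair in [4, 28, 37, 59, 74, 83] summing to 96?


lo=0(4)+hi=5(83)=87
lo=1(28)+hi=5(83)=111
lo=1(28)+hi=4(74)=102
lo=1(28)+hi=3(59)=87
lo=2(37)+hi=3(59)=96

Yes: 37+59=96


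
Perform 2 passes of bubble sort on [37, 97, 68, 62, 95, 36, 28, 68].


Initial: [37, 97, 68, 62, 95, 36, 28, 68]
Pass 1: [37, 68, 62, 95, 36, 28, 68, 97] (6 swaps)
Pass 2: [37, 62, 68, 36, 28, 68, 95, 97] (4 swaps)

After 2 passes: [37, 62, 68, 36, 28, 68, 95, 97]
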